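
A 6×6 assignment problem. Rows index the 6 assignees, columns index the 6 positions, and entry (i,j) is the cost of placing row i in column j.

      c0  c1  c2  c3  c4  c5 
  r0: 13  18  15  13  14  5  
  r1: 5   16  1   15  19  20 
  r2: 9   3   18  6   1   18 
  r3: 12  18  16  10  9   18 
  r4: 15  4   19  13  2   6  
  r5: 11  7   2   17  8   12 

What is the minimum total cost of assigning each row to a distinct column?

Minimum assignment cost: 27

one of 2 optimal assignments: row0→col5 (cost 5), row1→col0 (cost 5), row2→col1 (cost 3), row3→col3 (cost 10), row4→col4 (cost 2), row5→col2 (cost 2)
total = 5 + 5 + 3 + 10 + 2 + 2 = 27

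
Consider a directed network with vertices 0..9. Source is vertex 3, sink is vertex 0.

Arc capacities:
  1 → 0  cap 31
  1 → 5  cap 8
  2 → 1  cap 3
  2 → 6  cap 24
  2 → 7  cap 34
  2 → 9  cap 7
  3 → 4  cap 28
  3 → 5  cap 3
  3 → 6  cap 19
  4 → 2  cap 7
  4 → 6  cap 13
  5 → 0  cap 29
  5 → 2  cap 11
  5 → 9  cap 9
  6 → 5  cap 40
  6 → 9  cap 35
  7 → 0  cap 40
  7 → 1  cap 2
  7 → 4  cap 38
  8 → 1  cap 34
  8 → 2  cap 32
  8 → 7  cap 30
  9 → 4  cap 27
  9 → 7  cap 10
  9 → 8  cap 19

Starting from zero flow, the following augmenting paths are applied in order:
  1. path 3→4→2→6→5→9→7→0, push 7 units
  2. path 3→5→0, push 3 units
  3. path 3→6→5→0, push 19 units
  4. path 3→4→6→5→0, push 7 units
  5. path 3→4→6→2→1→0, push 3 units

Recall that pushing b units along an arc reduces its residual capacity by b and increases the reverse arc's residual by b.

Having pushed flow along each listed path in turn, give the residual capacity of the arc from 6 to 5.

Residual capacity of (6,5): 7

after path 1 (3→4→2→6→5→9→7→0, push 7): res(6,5)=33
after path 2 (3→5→0, push 3): res(6,5)=33
after path 3 (3→6→5→0, push 19): res(6,5)=14
after path 4 (3→4→6→5→0, push 7): res(6,5)=7
after path 5 (3→4→6→2→1→0, push 3): res(6,5)=7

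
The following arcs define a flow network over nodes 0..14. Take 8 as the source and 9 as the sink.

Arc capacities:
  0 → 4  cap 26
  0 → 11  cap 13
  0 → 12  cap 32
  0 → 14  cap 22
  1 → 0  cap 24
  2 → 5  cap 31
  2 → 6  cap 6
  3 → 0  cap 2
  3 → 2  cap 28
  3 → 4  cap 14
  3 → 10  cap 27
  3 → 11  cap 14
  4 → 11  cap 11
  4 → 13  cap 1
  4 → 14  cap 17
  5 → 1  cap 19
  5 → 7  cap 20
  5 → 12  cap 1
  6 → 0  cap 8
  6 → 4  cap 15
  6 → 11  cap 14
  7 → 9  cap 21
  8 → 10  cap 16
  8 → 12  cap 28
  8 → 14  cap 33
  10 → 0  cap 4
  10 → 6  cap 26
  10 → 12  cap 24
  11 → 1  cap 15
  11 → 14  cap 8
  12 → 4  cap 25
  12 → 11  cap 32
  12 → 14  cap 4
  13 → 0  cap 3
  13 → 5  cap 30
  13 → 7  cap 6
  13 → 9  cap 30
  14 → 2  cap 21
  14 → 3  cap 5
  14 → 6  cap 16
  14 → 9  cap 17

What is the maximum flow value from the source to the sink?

Maximum flow value: 38

augment #1: 8→14→9 bottleneck 17, total now 17
augment #2: 8→12→4→13→9 bottleneck 1, total now 18
augment #3: 8→14→2→5→7→9 bottleneck 16, total now 34
augment #4: 8→12→14→2→5→7→9 bottleneck 4, total now 38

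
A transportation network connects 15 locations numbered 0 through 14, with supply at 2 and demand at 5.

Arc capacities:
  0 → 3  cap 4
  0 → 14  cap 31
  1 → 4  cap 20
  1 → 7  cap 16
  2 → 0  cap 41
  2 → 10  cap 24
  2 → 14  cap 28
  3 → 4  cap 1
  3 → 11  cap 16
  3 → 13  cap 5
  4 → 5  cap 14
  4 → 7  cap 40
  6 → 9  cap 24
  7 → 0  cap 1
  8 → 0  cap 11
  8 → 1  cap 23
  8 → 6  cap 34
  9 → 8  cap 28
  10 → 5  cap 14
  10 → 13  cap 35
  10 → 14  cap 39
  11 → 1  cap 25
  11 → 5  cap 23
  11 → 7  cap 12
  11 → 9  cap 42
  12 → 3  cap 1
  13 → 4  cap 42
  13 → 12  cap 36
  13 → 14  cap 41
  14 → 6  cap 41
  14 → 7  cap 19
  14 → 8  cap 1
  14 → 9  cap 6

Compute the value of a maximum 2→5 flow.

augment #1: 2→10→5 bottleneck 14, total now 14
augment #2: 2→0→3→4→5 bottleneck 1, total now 15
augment #3: 2→0→3→11→5 bottleneck 3, total now 18
augment #4: 2→10→13→4→5 bottleneck 10, total now 28
augment #5: 2→14→8→1→4→5 bottleneck 1, total now 29
augment #6: 2→14→9→8→1→4→5 bottleneck 2, total now 31
augment #7: 2→14→9→8→1→4→3→11→5 bottleneck 1, total now 32
augment #8: 2→14→9→8→1→4→13→12→3→11→5 bottleneck 1, total now 33

Maximum flow value: 33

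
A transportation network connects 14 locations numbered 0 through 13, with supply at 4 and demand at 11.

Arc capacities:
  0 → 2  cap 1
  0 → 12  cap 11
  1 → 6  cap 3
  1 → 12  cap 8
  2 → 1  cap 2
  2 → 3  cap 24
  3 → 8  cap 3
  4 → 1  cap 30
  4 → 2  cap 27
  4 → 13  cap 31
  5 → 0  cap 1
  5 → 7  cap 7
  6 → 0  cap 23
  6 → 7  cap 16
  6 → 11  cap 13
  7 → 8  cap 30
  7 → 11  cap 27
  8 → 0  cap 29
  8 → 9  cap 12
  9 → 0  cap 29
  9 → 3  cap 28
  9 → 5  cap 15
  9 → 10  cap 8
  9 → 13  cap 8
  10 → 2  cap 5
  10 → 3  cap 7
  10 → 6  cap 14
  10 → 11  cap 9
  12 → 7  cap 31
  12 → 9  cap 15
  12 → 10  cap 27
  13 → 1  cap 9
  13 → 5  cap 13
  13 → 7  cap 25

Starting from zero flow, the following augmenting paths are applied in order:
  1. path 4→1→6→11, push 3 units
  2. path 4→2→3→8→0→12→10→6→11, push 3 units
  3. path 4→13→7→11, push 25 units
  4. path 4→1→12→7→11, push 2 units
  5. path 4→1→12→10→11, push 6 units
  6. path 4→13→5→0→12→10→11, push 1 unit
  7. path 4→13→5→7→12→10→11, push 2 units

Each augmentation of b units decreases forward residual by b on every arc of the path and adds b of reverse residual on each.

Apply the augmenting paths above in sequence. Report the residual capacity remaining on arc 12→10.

after path 1 (4→1→6→11, push 3): res(12,10)=27
after path 2 (4→2→3→8→0→12→10→6→11, push 3): res(12,10)=24
after path 3 (4→13→7→11, push 25): res(12,10)=24
after path 4 (4→1→12→7→11, push 2): res(12,10)=24
after path 5 (4→1→12→10→11, push 6): res(12,10)=18
after path 6 (4→13→5→0→12→10→11, push 1): res(12,10)=17
after path 7 (4→13→5→7→12→10→11, push 2): res(12,10)=15

Residual capacity of (12,10): 15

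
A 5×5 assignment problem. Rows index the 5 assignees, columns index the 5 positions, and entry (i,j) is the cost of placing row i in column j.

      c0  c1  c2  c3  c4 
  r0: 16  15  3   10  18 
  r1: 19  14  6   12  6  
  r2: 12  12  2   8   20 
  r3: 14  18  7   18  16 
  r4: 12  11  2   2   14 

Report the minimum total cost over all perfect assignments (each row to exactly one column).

Minimum assignment cost: 37

optimal assignment: row0→col2 (cost 3), row1→col4 (cost 6), row2→col1 (cost 12), row3→col0 (cost 14), row4→col3 (cost 2)
total = 3 + 6 + 12 + 14 + 2 = 37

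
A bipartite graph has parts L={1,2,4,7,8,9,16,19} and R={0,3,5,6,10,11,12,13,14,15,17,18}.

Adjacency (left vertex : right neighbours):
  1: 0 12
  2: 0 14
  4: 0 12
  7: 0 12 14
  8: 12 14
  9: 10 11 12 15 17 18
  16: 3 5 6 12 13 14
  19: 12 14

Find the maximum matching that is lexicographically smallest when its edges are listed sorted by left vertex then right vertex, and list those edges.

|M| = 5 (so the lex-smallest maximum matching has 5 edges)
process left vertices in ascending order; for each, take the smallest-labelled available neighbour that still permits 5 edges overall, or leave it unmatched if none does
lex-smallest matching: {1-0, 2-14, 4-12, 9-10, 16-3}

Lex-smallest maximum matching: {(1,0), (2,14), (4,12), (9,10), (16,3)}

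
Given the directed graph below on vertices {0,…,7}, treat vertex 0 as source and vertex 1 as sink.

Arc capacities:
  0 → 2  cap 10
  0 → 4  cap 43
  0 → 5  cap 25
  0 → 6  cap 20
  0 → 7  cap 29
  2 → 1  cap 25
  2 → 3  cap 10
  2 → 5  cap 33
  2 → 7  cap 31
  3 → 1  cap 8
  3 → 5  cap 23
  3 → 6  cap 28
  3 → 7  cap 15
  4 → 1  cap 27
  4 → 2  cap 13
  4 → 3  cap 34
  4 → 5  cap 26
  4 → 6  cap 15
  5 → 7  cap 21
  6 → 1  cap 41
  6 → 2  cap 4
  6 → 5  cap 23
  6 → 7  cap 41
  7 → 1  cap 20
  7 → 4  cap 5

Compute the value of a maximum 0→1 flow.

Maximum flow value: 98

augment #1: 0→2→1 bottleneck 10, total now 10
augment #2: 0→4→1 bottleneck 27, total now 37
augment #3: 0→6→1 bottleneck 20, total now 57
augment #4: 0→7→1 bottleneck 20, total now 77
augment #5: 0→4→2→1 bottleneck 13, total now 90
augment #6: 0→4→3→1 bottleneck 3, total now 93
augment #7: 0→7→4→3→1 bottleneck 5, total now 98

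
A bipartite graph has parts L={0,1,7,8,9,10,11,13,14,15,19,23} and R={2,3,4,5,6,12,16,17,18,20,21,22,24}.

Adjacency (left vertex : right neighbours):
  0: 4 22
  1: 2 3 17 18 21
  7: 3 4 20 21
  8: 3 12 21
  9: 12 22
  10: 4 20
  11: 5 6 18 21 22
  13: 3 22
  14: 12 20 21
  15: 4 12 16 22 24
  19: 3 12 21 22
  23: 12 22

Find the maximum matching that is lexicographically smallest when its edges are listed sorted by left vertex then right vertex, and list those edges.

|M| = 9 (so the lex-smallest maximum matching has 9 edges)
process left vertices in ascending order; for each, take the smallest-labelled available neighbour that still permits 9 edges overall, or leave it unmatched if none does
lex-smallest matching: {0-4, 1-2, 7-3, 8-12, 9-22, 10-20, 11-5, 14-21, 15-16}

Lex-smallest maximum matching: {(0,4), (1,2), (7,3), (8,12), (9,22), (10,20), (11,5), (14,21), (15,16)}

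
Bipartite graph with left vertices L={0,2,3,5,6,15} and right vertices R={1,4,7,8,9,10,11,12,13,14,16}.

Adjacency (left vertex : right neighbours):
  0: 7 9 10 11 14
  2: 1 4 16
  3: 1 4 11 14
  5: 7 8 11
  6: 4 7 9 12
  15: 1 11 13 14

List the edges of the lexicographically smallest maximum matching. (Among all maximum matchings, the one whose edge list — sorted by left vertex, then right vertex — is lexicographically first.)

|M| = 6 (so the lex-smallest maximum matching has 6 edges)
process left vertices in ascending order; for each, take the smallest-labelled available neighbour that still permits 6 edges overall, or leave it unmatched if none does
lex-smallest matching: {0-7, 2-1, 3-4, 5-8, 6-9, 15-11}

Lex-smallest maximum matching: {(0,7), (2,1), (3,4), (5,8), (6,9), (15,11)}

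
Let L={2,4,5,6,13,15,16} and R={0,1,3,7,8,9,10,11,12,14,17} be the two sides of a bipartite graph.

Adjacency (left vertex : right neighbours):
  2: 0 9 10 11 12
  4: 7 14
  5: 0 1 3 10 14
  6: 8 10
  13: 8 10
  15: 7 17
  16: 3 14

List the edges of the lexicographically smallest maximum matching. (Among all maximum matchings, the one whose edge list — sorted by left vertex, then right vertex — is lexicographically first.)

|M| = 7 (so the lex-smallest maximum matching has 7 edges)
process left vertices in ascending order; for each, take the smallest-labelled available neighbour that still permits 7 edges overall, or leave it unmatched if none does
lex-smallest matching: {2-0, 4-7, 5-1, 6-8, 13-10, 15-17, 16-3}

Lex-smallest maximum matching: {(2,0), (4,7), (5,1), (6,8), (13,10), (15,17), (16,3)}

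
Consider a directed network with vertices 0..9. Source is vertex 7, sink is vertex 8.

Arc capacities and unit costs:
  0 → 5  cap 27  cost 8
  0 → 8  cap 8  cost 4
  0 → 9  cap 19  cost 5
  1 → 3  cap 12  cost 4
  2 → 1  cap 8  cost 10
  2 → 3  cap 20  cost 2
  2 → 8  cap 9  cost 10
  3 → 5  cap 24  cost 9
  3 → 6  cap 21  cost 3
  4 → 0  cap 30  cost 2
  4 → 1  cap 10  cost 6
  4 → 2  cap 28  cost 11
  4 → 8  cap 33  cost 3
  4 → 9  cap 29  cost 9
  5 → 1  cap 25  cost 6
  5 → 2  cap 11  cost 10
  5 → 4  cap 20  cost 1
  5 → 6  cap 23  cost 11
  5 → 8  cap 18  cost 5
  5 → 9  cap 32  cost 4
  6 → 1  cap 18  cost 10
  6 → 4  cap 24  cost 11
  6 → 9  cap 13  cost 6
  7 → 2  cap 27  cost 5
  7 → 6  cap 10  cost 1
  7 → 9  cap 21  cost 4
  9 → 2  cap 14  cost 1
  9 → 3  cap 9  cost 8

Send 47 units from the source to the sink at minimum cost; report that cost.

Minimum cost for 47 units: 906

shortest-cost path #1: 7→2→8 push 9 @ unit cost 15 (adds 135)
shortest-cost path #2: 7→6→4→8 push 10 @ unit cost 15 (adds 150)
shortest-cost path #3: 7→2→3→5→4→8 push 18 @ unit cost 20 (adds 360)
shortest-cost path #4: 7→9→2→3→5→4→8 push 2 @ unit cost 20 (adds 40)
shortest-cost path #5: 7→9→3→5→8 push 4 @ unit cost 26 (adds 104)
shortest-cost path #6: 7→9→3→6→4→8 push 3 @ unit cost 29 (adds 87)
shortest-cost path #7: 7→9→3→6→4→5→8 push 1 @ unit cost 30 (adds 30)
total cost = 906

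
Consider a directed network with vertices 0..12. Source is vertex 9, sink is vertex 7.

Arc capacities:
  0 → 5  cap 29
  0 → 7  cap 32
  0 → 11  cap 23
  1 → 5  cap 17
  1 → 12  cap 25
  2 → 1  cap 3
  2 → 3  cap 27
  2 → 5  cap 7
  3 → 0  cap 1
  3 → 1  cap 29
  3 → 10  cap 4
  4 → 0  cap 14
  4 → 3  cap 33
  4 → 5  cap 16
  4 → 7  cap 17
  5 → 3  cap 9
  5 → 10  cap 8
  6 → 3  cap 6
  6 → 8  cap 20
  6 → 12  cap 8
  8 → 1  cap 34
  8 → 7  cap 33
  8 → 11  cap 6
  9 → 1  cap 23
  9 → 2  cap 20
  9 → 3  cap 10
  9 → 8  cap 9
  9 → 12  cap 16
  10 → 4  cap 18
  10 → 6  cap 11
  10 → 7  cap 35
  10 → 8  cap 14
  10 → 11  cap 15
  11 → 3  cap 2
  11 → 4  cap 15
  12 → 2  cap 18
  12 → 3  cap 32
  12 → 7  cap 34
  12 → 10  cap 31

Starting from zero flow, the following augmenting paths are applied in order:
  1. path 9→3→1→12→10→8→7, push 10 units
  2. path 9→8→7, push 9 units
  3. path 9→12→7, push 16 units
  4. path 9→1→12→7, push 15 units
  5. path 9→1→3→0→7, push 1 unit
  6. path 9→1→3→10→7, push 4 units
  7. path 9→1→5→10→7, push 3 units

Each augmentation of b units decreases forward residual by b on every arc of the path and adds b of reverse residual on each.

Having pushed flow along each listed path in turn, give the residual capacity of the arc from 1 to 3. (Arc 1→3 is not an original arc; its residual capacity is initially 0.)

Residual capacity of (1,3): 5

after path 1 (9→3→1→12→10→8→7, push 10): res(1,3)=10
after path 2 (9→8→7, push 9): res(1,3)=10
after path 3 (9→12→7, push 16): res(1,3)=10
after path 4 (9→1→12→7, push 15): res(1,3)=10
after path 5 (9→1→3→0→7, push 1): res(1,3)=9
after path 6 (9→1→3→10→7, push 4): res(1,3)=5
after path 7 (9→1→5→10→7, push 3): res(1,3)=5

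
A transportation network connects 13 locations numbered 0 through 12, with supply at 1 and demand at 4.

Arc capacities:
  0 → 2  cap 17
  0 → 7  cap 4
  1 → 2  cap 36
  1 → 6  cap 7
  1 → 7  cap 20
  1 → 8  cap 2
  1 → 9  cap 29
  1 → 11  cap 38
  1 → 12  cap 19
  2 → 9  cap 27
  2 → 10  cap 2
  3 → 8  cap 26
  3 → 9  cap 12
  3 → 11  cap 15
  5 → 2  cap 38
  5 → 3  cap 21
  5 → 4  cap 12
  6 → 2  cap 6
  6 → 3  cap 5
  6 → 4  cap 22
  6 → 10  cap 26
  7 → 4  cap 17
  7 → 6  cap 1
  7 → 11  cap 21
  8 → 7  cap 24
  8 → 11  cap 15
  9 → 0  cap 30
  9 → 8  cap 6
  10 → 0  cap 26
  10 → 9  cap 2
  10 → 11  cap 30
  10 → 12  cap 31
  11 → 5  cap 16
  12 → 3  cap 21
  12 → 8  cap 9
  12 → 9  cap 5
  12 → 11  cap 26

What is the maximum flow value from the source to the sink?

Maximum flow value: 37

augment #1: 1→6→4 bottleneck 7, total now 7
augment #2: 1→7→4 bottleneck 17, total now 24
augment #3: 1→7→6→4 bottleneck 1, total now 25
augment #4: 1→11→5→4 bottleneck 12, total now 37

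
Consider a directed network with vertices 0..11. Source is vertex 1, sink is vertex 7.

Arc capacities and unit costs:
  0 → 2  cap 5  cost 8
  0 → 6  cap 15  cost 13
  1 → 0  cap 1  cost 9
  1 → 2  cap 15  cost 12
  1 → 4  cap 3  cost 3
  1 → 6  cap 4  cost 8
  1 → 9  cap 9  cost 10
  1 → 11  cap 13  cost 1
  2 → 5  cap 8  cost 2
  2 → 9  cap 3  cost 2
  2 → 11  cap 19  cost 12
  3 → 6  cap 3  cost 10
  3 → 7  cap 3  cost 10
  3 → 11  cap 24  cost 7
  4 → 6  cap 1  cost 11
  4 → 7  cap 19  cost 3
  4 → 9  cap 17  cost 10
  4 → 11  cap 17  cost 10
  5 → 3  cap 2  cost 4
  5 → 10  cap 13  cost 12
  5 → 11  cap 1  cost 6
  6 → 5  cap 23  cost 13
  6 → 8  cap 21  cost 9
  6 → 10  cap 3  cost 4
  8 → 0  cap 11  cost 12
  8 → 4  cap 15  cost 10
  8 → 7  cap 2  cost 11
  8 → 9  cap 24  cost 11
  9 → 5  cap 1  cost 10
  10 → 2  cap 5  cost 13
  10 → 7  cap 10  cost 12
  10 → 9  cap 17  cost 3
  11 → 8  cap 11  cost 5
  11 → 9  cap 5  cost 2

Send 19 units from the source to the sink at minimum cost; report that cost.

Minimum cost for 19 units: 350

shortest-cost path #1: 1→4→7 push 3 @ unit cost 6 (adds 18)
shortest-cost path #2: 1→11→8→7 push 2 @ unit cost 17 (adds 34)
shortest-cost path #3: 1→11→8→4→7 push 9 @ unit cost 19 (adds 171)
shortest-cost path #4: 1→6→10→7 push 3 @ unit cost 24 (adds 72)
shortest-cost path #5: 1→11→9→5→3→7 push 1 @ unit cost 27 (adds 27)
shortest-cost path #6: 1→2→5→3→7 push 1 @ unit cost 28 (adds 28)
total cost = 350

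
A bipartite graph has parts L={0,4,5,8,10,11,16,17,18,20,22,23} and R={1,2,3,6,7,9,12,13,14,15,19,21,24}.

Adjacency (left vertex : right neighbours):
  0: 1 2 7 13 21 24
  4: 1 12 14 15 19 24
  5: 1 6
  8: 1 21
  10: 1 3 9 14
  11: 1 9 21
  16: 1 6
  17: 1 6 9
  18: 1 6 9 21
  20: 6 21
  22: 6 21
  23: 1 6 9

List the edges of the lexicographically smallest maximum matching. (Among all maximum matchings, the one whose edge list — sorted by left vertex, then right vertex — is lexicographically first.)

|M| = 7 (so the lex-smallest maximum matching has 7 edges)
process left vertices in ascending order; for each, take the smallest-labelled available neighbour that still permits 7 edges overall, or leave it unmatched if none does
lex-smallest matching: {0-2, 4-12, 5-1, 8-21, 10-3, 11-9, 16-6}

Lex-smallest maximum matching: {(0,2), (4,12), (5,1), (8,21), (10,3), (11,9), (16,6)}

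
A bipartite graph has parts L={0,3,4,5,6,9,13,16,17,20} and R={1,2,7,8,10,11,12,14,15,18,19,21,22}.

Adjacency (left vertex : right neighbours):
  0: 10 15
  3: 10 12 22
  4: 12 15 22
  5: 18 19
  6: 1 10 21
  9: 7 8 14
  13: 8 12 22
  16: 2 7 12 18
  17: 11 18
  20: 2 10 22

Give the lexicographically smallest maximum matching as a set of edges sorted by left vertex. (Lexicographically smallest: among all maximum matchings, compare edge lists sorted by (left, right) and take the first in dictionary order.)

|M| = 10 (so the lex-smallest maximum matching has 10 edges)
process left vertices in ascending order; for each, take the smallest-labelled available neighbour that still permits 10 edges overall, or leave it unmatched if none does
lex-smallest matching: {0-10, 3-12, 4-15, 5-18, 6-1, 9-7, 13-8, 16-2, 17-11, 20-22}

Lex-smallest maximum matching: {(0,10), (3,12), (4,15), (5,18), (6,1), (9,7), (13,8), (16,2), (17,11), (20,22)}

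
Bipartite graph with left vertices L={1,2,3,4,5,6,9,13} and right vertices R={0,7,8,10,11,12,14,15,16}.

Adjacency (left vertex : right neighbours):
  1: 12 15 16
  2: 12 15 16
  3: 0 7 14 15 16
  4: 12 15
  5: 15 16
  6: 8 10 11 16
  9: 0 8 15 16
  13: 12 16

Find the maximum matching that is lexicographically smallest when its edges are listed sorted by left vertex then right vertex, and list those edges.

Lex-smallest maximum matching: {(1,12), (2,15), (3,0), (5,16), (6,10), (9,8)}

|M| = 6 (so the lex-smallest maximum matching has 6 edges)
process left vertices in ascending order; for each, take the smallest-labelled available neighbour that still permits 6 edges overall, or leave it unmatched if none does
lex-smallest matching: {1-12, 2-15, 3-0, 5-16, 6-10, 9-8}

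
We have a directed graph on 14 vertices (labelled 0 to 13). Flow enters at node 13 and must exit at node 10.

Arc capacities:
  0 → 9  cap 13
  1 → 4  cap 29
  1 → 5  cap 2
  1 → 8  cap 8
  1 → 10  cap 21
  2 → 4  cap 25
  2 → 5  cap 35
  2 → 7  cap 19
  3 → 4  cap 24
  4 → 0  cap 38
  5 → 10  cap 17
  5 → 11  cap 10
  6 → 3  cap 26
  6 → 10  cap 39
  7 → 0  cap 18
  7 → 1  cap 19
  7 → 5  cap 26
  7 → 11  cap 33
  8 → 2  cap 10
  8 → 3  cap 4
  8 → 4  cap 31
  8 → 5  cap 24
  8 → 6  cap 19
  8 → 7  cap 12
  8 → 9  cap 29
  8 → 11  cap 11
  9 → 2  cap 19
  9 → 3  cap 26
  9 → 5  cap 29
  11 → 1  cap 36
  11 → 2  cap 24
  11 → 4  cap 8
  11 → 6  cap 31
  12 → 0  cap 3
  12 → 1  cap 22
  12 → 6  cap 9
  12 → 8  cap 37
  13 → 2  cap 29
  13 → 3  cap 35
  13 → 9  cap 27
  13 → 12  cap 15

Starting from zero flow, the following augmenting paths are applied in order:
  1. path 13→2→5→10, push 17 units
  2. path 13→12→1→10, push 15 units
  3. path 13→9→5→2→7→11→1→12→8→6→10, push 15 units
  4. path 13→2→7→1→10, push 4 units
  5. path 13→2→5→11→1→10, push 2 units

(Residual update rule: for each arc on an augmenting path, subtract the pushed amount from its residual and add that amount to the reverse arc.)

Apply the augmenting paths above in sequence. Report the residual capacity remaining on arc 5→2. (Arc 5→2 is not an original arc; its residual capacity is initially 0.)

after path 1 (13→2→5→10, push 17): res(5,2)=17
after path 2 (13→12→1→10, push 15): res(5,2)=17
after path 3 (13→9→5→2→7→11→1→12→8→6→10, push 15): res(5,2)=2
after path 4 (13→2→7→1→10, push 4): res(5,2)=2
after path 5 (13→2→5→11→1→10, push 2): res(5,2)=4

Residual capacity of (5,2): 4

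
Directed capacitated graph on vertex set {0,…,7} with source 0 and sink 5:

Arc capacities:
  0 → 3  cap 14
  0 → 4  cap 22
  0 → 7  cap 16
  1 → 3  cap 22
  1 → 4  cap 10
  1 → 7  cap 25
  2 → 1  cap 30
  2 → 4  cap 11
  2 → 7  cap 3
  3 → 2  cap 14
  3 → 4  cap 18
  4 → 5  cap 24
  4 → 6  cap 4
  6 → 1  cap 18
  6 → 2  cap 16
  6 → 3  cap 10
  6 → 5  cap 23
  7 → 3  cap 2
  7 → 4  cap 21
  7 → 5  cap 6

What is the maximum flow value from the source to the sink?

Maximum flow value: 34

augment #1: 0→4→5 bottleneck 22, total now 22
augment #2: 0→7→5 bottleneck 6, total now 28
augment #3: 0→3→4→5 bottleneck 2, total now 30
augment #4: 0→3→4→6→5 bottleneck 4, total now 34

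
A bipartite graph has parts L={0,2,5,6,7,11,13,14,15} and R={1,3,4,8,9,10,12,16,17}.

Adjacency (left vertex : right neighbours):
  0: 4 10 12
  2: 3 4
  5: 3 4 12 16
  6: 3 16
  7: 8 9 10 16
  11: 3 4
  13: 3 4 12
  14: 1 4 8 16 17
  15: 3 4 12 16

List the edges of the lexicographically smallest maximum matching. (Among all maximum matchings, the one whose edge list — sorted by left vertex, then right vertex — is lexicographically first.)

Lex-smallest maximum matching: {(0,10), (2,3), (5,4), (6,16), (7,8), (13,12), (14,1)}

|M| = 7 (so the lex-smallest maximum matching has 7 edges)
process left vertices in ascending order; for each, take the smallest-labelled available neighbour that still permits 7 edges overall, or leave it unmatched if none does
lex-smallest matching: {0-10, 2-3, 5-4, 6-16, 7-8, 13-12, 14-1}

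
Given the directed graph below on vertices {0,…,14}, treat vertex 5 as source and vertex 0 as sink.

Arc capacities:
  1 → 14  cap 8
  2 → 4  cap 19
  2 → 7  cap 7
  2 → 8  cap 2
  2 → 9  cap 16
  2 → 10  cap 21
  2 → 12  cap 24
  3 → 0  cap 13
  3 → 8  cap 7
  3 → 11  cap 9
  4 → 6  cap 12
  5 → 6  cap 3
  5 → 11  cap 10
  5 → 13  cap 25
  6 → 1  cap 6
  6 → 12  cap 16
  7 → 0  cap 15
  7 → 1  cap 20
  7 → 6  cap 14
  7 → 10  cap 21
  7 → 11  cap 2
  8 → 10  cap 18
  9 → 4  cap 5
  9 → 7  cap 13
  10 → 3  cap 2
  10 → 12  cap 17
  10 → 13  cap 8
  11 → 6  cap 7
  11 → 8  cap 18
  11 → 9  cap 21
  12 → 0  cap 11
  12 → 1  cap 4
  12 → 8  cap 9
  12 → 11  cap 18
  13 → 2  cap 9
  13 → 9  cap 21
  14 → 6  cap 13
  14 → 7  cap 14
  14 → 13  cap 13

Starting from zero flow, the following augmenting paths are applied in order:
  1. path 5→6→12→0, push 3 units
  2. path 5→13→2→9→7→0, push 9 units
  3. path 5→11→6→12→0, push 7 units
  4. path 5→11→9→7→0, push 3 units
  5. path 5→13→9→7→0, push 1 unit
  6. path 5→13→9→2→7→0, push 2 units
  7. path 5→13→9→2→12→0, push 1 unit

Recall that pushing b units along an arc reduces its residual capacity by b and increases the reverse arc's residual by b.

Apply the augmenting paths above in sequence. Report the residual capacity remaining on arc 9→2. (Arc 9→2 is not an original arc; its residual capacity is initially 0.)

after path 1 (5→6→12→0, push 3): res(9,2)=0
after path 2 (5→13→2→9→7→0, push 9): res(9,2)=9
after path 3 (5→11→6→12→0, push 7): res(9,2)=9
after path 4 (5→11→9→7→0, push 3): res(9,2)=9
after path 5 (5→13→9→7→0, push 1): res(9,2)=9
after path 6 (5→13→9→2→7→0, push 2): res(9,2)=7
after path 7 (5→13→9→2→12→0, push 1): res(9,2)=6

Residual capacity of (9,2): 6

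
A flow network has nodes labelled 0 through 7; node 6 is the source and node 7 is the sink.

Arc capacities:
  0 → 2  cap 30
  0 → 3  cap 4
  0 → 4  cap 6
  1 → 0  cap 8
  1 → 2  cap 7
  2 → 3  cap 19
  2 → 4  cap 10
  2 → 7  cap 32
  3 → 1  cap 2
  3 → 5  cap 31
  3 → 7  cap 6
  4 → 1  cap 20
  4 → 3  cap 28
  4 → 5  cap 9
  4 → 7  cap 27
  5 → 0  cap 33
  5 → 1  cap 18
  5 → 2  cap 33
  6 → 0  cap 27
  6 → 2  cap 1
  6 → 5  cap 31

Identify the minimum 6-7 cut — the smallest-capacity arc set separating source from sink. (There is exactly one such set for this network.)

Min-cut arcs: {(0,4), (2,4), (2,7), (3,7)} (total capacity 54)

augment #1: 6→2→7 push 1
augment #2: 6→0→2→7 push 27
augment #3: 6→5→2→7 push 4
augment #4: 6→5→0→3→7 push 4
augment #5: 6→5→0→4→7 push 6
augment #6: 6→5→2→3→7 push 2
augment #7: 6→5→2→4→7 push 10
max flow = 54; residual-reachable set from 6 gives S-side
cut edges (S→T): {(0,4), (2,4), (2,7), (3,7)} total cap 54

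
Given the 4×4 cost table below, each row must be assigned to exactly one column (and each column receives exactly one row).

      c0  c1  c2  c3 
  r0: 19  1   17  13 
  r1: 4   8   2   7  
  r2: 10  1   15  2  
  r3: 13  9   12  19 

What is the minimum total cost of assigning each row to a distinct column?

optimal assignment: row0→col1 (cost 1), row1→col2 (cost 2), row2→col3 (cost 2), row3→col0 (cost 13)
total = 1 + 2 + 2 + 13 = 18

Minimum assignment cost: 18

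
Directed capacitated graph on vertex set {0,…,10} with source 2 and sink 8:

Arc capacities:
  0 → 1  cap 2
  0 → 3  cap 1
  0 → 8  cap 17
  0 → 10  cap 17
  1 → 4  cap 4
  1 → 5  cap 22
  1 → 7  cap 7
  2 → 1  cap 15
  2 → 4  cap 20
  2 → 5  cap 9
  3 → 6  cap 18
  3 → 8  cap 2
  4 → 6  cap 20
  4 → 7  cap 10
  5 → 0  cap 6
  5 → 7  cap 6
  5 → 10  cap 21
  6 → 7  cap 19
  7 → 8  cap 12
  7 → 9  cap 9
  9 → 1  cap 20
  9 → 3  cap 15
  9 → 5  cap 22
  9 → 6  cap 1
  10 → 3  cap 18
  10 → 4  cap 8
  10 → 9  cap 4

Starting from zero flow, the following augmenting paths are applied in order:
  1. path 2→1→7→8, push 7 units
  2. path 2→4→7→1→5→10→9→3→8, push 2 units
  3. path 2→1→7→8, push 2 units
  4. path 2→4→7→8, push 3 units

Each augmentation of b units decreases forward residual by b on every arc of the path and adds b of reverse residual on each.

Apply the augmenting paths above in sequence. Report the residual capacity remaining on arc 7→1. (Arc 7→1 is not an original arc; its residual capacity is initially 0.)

Residual capacity of (7,1): 7

after path 1 (2→1→7→8, push 7): res(7,1)=7
after path 2 (2→4→7→1→5→10→9→3→8, push 2): res(7,1)=5
after path 3 (2→1→7→8, push 2): res(7,1)=7
after path 4 (2→4→7→8, push 3): res(7,1)=7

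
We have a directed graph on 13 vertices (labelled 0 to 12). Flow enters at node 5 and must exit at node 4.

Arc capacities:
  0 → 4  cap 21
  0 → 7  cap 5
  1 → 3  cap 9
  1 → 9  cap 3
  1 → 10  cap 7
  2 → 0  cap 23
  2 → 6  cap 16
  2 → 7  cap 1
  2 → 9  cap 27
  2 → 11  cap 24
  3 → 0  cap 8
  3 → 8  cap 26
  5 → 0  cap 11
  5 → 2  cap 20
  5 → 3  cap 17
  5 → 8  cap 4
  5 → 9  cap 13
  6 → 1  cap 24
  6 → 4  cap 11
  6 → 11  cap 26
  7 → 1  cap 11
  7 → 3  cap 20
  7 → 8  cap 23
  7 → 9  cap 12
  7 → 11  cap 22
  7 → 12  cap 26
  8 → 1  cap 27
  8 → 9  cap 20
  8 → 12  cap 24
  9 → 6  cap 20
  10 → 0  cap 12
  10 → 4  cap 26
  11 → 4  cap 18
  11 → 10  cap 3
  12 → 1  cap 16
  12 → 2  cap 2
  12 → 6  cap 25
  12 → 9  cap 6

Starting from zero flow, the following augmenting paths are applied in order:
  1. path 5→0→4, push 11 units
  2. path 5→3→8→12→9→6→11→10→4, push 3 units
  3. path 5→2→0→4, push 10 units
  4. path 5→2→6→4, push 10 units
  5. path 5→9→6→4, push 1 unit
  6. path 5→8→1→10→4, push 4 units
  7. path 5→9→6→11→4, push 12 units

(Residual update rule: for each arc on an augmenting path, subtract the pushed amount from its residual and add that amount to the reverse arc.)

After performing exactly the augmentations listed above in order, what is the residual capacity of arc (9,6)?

after path 1 (5→0→4, push 11): res(9,6)=20
after path 2 (5→3→8→12→9→6→11→10→4, push 3): res(9,6)=17
after path 3 (5→2→0→4, push 10): res(9,6)=17
after path 4 (5→2→6→4, push 10): res(9,6)=17
after path 5 (5→9→6→4, push 1): res(9,6)=16
after path 6 (5→8→1→10→4, push 4): res(9,6)=16
after path 7 (5→9→6→11→4, push 12): res(9,6)=4

Residual capacity of (9,6): 4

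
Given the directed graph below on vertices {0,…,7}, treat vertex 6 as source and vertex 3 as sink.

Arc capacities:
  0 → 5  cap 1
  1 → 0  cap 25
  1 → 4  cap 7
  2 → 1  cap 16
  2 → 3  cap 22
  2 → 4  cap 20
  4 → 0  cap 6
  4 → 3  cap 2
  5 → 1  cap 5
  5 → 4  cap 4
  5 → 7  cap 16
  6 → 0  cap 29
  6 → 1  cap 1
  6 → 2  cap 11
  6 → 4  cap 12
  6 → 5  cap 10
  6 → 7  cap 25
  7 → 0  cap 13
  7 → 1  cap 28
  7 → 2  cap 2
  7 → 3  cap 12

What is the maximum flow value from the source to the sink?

augment #1: 6→2→3 bottleneck 11, total now 11
augment #2: 6→4→3 bottleneck 2, total now 13
augment #3: 6→7→3 bottleneck 12, total now 25
augment #4: 6→7→2→3 bottleneck 2, total now 27

Maximum flow value: 27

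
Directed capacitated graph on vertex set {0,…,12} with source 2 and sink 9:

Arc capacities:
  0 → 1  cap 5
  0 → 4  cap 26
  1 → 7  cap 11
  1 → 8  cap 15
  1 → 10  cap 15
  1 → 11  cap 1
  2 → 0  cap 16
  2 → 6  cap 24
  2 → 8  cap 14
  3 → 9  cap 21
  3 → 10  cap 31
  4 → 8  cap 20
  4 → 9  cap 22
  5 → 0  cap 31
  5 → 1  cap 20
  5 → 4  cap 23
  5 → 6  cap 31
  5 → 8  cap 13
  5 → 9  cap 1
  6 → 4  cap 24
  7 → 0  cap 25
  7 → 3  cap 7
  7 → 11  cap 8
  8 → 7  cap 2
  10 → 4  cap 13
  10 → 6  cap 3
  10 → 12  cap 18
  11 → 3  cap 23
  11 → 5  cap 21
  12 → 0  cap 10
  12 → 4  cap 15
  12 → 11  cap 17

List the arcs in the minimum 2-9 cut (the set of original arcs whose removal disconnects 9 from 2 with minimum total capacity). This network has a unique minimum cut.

augment #1: 2→0→4→9 push 16
augment #2: 2→6→4→9 push 6
augment #3: 2→8→7→3→9 push 2
augment #4: 2→6→4→0→1→7→3→9 push 5
max flow = 29; residual-reachable set from 2 gives S-side
cut edges (S→T): {(0,1), (4,9), (8,7)} total cap 29

Min-cut arcs: {(0,1), (4,9), (8,7)} (total capacity 29)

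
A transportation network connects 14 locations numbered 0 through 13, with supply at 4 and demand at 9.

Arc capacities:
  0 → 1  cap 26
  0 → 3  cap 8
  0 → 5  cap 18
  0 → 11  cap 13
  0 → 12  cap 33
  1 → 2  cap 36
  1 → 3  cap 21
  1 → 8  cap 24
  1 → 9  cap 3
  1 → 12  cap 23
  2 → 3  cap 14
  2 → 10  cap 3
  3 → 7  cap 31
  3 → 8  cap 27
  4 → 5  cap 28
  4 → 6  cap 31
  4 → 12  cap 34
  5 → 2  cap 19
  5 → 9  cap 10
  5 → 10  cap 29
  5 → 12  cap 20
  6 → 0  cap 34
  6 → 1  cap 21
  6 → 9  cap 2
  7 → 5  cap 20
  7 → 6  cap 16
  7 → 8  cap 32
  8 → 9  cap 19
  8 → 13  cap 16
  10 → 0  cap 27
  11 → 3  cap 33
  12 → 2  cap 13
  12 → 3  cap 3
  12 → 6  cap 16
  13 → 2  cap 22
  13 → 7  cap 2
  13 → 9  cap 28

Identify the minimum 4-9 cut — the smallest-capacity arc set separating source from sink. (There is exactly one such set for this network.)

Min-cut arcs: {(1,9), (5,9), (6,9), (8,9), (8,13)} (total capacity 50)

augment #1: 4→5→9 push 10
augment #2: 4→6→9 push 2
augment #3: 4→6→1→9 push 3
augment #4: 4→6→1→8→9 push 18
augment #5: 4→12→3→8→9 push 1
augment #6: 4→12→3→8→13→9 push 2
augment #7: 4→5→2→3→8→13→9 push 14
max flow = 50; residual-reachable set from 4 gives S-side
cut edges (S→T): {(1,9), (5,9), (6,9), (8,9), (8,13)} total cap 50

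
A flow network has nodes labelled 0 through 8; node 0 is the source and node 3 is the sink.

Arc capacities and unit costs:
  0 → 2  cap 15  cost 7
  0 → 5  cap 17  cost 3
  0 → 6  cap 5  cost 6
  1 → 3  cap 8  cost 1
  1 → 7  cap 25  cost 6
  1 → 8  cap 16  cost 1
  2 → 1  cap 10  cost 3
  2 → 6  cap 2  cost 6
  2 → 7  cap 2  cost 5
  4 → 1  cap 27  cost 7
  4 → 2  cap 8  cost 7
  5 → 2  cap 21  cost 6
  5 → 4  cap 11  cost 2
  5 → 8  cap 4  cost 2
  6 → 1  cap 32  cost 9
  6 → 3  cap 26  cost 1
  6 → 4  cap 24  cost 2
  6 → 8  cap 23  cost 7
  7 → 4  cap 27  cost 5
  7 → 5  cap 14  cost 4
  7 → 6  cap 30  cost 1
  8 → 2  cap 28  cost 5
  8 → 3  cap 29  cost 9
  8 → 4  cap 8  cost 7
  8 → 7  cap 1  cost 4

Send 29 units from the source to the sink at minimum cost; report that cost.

shortest-cost path #1: 0→6→3 push 5 @ unit cost 7 (adds 35)
shortest-cost path #2: 0→2→1→3 push 8 @ unit cost 11 (adds 88)
shortest-cost path #3: 0→5→8→7→6→3 push 1 @ unit cost 11 (adds 11)
shortest-cost path #4: 0→2→6→3 push 2 @ unit cost 14 (adds 28)
shortest-cost path #5: 0→5→8→3 push 3 @ unit cost 14 (adds 42)
shortest-cost path #6: 0→2→7→6→3 push 2 @ unit cost 14 (adds 28)
shortest-cost path #7: 0→2→1→7→6→3 push 2 @ unit cost 18 (adds 36)
shortest-cost path #8: 0→5→4→1→7→6→3 push 6 @ unit cost 20 (adds 120)
total cost = 388

Minimum cost for 29 units: 388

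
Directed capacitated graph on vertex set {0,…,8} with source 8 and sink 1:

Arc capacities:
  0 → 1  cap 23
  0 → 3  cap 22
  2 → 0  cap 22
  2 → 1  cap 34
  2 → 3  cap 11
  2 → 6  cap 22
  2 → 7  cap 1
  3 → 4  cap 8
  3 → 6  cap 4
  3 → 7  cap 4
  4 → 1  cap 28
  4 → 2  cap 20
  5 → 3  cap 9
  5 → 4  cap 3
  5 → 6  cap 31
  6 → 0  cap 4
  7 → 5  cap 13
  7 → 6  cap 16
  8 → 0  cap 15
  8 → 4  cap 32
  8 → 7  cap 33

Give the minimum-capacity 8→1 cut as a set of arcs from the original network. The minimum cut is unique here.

Min-cut arcs: {(3,4), (5,4), (6,0), (8,0), (8,4)} (total capacity 62)

augment #1: 8→0→1 push 15
augment #2: 8→4→1 push 28
augment #3: 8→4→2→1 push 4
augment #4: 8→7→6→0→1 push 4
augment #5: 8→7→5→4→2→1 push 3
augment #6: 8→7→5→3→4→2→1 push 8
max flow = 62; residual-reachable set from 8 gives S-side
cut edges (S→T): {(3,4), (5,4), (6,0), (8,0), (8,4)} total cap 62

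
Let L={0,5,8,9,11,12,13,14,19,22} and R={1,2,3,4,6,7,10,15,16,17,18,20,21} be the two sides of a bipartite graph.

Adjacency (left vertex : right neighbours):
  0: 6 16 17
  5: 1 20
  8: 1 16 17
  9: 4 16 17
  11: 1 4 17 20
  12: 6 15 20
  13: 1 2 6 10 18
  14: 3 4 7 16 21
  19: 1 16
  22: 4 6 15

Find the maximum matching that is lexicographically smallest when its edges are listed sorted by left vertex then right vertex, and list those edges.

|M| = 9 (so the lex-smallest maximum matching has 9 edges)
process left vertices in ascending order; for each, take the smallest-labelled available neighbour that still permits 9 edges overall, or leave it unmatched if none does
lex-smallest matching: {0-6, 5-1, 8-16, 9-4, 11-17, 12-20, 13-2, 14-3, 22-15}

Lex-smallest maximum matching: {(0,6), (5,1), (8,16), (9,4), (11,17), (12,20), (13,2), (14,3), (22,15)}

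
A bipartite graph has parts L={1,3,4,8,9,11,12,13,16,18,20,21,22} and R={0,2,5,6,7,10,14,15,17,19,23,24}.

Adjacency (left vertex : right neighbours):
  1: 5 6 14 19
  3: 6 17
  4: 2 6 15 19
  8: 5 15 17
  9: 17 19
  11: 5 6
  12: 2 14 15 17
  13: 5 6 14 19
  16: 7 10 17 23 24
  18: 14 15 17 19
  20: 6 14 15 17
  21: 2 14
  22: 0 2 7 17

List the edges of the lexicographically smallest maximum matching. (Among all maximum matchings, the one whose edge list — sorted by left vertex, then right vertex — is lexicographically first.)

Lex-smallest maximum matching: {(1,5), (3,6), (4,2), (8,15), (9,17), (12,14), (13,19), (16,7), (22,0)}

|M| = 9 (so the lex-smallest maximum matching has 9 edges)
process left vertices in ascending order; for each, take the smallest-labelled available neighbour that still permits 9 edges overall, or leave it unmatched if none does
lex-smallest matching: {1-5, 3-6, 4-2, 8-15, 9-17, 12-14, 13-19, 16-7, 22-0}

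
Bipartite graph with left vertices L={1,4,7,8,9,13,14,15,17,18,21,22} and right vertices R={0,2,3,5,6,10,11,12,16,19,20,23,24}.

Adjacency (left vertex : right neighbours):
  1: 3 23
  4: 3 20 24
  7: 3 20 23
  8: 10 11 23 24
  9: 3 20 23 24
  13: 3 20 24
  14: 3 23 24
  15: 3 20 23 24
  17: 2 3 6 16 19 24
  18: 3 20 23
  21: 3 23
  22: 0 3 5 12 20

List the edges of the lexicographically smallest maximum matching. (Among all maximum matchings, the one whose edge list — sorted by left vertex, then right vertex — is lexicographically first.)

Lex-smallest maximum matching: {(1,3), (4,20), (7,23), (8,10), (9,24), (17,2), (22,0)}

|M| = 7 (so the lex-smallest maximum matching has 7 edges)
process left vertices in ascending order; for each, take the smallest-labelled available neighbour that still permits 7 edges overall, or leave it unmatched if none does
lex-smallest matching: {1-3, 4-20, 7-23, 8-10, 9-24, 17-2, 22-0}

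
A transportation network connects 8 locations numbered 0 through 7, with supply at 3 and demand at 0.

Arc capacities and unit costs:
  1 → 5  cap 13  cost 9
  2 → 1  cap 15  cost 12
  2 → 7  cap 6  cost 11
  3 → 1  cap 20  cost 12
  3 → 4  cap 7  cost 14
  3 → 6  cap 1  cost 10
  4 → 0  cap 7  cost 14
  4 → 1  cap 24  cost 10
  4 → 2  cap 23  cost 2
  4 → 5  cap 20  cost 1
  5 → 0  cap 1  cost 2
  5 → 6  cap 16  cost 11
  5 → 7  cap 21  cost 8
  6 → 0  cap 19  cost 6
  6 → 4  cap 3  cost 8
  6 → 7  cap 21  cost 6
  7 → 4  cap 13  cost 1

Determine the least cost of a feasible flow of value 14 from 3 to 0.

Minimum cost for 14 units: 425

shortest-cost path #1: 3→6→0 push 1 @ unit cost 16 (adds 16)
shortest-cost path #2: 3→4→5→0 push 1 @ unit cost 17 (adds 17)
shortest-cost path #3: 3→4→0 push 6 @ unit cost 28 (adds 168)
shortest-cost path #4: 3→1→5→4→0 push 1 @ unit cost 34 (adds 34)
shortest-cost path #5: 3→1→5→6→0 push 5 @ unit cost 38 (adds 190)
total cost = 425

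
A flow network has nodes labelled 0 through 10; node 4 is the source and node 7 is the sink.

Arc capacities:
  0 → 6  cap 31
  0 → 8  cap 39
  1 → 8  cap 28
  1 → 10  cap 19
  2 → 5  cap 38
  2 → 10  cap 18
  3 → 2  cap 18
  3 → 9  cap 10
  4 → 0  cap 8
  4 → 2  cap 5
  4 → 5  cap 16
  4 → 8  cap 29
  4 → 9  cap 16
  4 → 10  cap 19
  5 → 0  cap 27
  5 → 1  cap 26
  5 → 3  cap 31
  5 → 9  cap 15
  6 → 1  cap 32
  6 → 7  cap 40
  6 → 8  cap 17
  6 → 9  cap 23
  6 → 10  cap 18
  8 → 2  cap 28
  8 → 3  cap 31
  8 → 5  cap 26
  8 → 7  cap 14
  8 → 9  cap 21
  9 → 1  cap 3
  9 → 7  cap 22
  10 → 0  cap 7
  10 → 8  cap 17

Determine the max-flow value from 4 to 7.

Maximum flow value: 67

augment #1: 4→8→7 bottleneck 14, total now 14
augment #2: 4→9→7 bottleneck 16, total now 30
augment #3: 4→0→6→7 bottleneck 8, total now 38
augment #4: 4→5→9→7 bottleneck 6, total now 44
augment #5: 4→5→0→6→7 bottleneck 10, total now 54
augment #6: 4→10→0→6→7 bottleneck 7, total now 61
augment #7: 4→2→5→0→6→7 bottleneck 5, total now 66
augment #8: 4→8→5→0→6→7 bottleneck 1, total now 67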